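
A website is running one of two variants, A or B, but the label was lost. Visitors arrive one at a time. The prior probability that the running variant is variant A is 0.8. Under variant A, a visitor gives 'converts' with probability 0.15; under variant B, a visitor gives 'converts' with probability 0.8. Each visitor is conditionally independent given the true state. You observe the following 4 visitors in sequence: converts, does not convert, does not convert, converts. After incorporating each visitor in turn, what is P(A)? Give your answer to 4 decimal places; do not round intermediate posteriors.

0.7175

Each posterior becomes the prior for the next update.
After 'converts': P(A) = 0.15·0.8000 / (0.15·0.8000 + 0.8·0.2000) ≈ 0.4286
After 'does not convert': P(A) = 0.85·0.4286 / (0.85·0.4286 + 0.2·0.5714) ≈ 0.7612
After 'does not convert': P(A) = 0.85·0.7612 / (0.85·0.7612 + 0.2·0.2388) ≈ 0.9313
After 'converts': P(A) = 0.15·0.9313 / (0.15·0.9313 + 0.8·0.0687) ≈ 0.7175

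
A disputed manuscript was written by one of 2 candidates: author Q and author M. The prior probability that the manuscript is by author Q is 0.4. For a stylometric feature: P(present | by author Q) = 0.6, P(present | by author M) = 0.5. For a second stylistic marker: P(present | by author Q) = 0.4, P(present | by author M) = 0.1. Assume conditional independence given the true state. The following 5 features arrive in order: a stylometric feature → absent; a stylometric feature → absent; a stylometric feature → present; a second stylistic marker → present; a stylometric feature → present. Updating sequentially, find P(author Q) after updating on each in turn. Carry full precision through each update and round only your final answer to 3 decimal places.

After a stylometric feature='absent': P(author Q) = 0.4·0.4000 / (0.4·0.4000 + 0.5·0.6000) ≈ 0.3478
After a stylometric feature='absent': P(author Q) = 0.4·0.3478 / (0.4·0.3478 + 0.5·0.6522) ≈ 0.2991
After a stylometric feature='present': P(author Q) = 0.6·0.2991 / (0.6·0.2991 + 0.5·0.7009) ≈ 0.3386
After a second stylistic marker='present': P(author Q) = 0.4·0.3386 / (0.4·0.3386 + 0.1·0.6614) ≈ 0.6719
After a stylometric feature='present': P(author Q) = 0.6·0.6719 / (0.6·0.6719 + 0.5·0.3281) ≈ 0.7108

0.711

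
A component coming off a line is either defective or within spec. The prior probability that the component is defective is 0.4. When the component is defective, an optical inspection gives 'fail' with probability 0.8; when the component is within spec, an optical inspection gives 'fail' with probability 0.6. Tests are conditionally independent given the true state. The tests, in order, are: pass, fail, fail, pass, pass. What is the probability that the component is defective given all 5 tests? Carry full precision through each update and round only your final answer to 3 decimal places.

After 'pass': P(defective) = 0.2·0.4000 / (0.2·0.4000 + 0.4·0.6000) ≈ 0.2500
After 'fail': P(defective) = 0.8·0.2500 / (0.8·0.2500 + 0.6·0.7500) ≈ 0.3077
After 'fail': P(defective) = 0.8·0.3077 / (0.8·0.3077 + 0.6·0.6923) ≈ 0.3721
After 'pass': P(defective) = 0.2·0.3721 / (0.2·0.3721 + 0.4·0.6279) ≈ 0.2286
After 'pass': P(defective) = 0.2·0.2286 / (0.2·0.2286 + 0.4·0.7714) ≈ 0.1290

0.129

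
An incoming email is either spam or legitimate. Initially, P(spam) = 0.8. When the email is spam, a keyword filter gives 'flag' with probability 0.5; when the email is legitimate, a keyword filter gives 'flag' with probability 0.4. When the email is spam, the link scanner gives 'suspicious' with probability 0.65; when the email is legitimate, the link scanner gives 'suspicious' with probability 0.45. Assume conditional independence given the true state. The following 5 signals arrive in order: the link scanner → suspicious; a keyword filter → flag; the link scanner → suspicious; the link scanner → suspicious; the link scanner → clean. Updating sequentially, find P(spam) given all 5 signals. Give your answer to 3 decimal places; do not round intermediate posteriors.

After the link scanner='suspicious': P(spam) = 0.65·0.8000 / (0.65·0.8000 + 0.45·0.2000) ≈ 0.8525
After a keyword filter='flag': P(spam) = 0.5·0.8525 / (0.5·0.8525 + 0.4·0.1475) ≈ 0.8784
After the link scanner='suspicious': P(spam) = 0.65·0.8784 / (0.65·0.8784 + 0.45·0.1216) ≈ 0.9125
After the link scanner='suspicious': P(spam) = 0.65·0.9125 / (0.65·0.9125 + 0.45·0.0875) ≈ 0.9378
After the link scanner='clean': P(spam) = 0.35·0.9378 / (0.35·0.9378 + 0.55·0.0622) ≈ 0.9056

0.906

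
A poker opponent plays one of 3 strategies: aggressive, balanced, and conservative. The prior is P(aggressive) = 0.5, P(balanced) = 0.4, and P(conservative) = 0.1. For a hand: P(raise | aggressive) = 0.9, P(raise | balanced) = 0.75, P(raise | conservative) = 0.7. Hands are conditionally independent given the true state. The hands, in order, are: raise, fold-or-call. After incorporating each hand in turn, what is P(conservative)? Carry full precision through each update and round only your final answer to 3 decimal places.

0.149

After 'raise': normaliser = 0.9·0.5000 + 0.75·0.4000 + 0.7·0.1000; P(aggressive) ≈ 0.5488, P(balanced) ≈ 0.3659, P(conservative) ≈ 0.0854
After 'fold-or-call': normaliser = 0.1·0.5488 + 0.25·0.3659 + 0.3·0.0854; P(aggressive) ≈ 0.3191, P(balanced) ≈ 0.5319, P(conservative) ≈ 0.1489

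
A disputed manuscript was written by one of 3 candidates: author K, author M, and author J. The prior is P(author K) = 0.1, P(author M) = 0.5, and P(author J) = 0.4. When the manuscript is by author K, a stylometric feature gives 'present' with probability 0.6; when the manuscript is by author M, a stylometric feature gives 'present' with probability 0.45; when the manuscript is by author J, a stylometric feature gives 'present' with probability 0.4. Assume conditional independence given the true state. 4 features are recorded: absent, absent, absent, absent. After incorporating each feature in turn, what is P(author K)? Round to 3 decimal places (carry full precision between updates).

0.026

Apply Bayes' rule sequentially, carrying P(author K) forward.
After 'absent': normaliser = 0.4·0.1000 + 0.55·0.5000 + 0.6·0.4000; P(author K) ≈ 0.0721, P(author M) ≈ 0.4955, P(author J) ≈ 0.4324
After 'absent': normaliser = 0.4·0.0721 + 0.55·0.4955 + 0.6·0.4324; P(author K) ≈ 0.0514, P(author M) ≈ 0.4859, P(author J) ≈ 0.4627
After 'absent': normaliser = 0.4·0.0514 + 0.55·0.4859 + 0.6·0.4627; P(author K) ≈ 0.0364, P(author M) ≈ 0.4727, P(author J) ≈ 0.4909
After 'absent': normaliser = 0.4·0.0364 + 0.55·0.4727 + 0.6·0.4909; P(author K) ≈ 0.0256, P(author M) ≈ 0.4568, P(author J) ≈ 0.5176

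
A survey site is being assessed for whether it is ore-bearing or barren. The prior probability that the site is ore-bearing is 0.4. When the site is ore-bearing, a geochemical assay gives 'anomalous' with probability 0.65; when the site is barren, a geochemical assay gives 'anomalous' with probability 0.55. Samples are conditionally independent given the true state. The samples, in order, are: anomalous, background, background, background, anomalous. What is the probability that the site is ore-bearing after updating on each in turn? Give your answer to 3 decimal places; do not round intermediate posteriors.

After 'anomalous': P(ore) = 0.65·0.4000 / (0.65·0.4000 + 0.55·0.6000) ≈ 0.4407
After 'background': P(ore) = 0.35·0.4407 / (0.35·0.4407 + 0.45·0.5593) ≈ 0.3800
After 'background': P(ore) = 0.35·0.3800 / (0.35·0.3800 + 0.45·0.6200) ≈ 0.3228
After 'background': P(ore) = 0.35·0.3228 / (0.35·0.3228 + 0.45·0.6772) ≈ 0.2704
After 'anomalous': P(ore) = 0.65·0.2704 / (0.65·0.2704 + 0.55·0.7296) ≈ 0.3046

0.305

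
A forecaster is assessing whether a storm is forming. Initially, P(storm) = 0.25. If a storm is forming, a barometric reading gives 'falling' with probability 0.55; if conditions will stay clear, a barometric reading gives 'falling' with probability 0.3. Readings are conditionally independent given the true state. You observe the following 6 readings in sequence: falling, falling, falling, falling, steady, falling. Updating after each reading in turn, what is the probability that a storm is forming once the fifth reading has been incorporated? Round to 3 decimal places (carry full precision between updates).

0.708

After 'falling': P(storm) = 0.55·0.2500 / (0.55·0.2500 + 0.3·0.7500) ≈ 0.3793
After 'falling': P(storm) = 0.55·0.3793 / (0.55·0.3793 + 0.3·0.6207) ≈ 0.5284
After 'falling': P(storm) = 0.55·0.5284 / (0.55·0.5284 + 0.3·0.4716) ≈ 0.6726
After 'falling': P(storm) = 0.55·0.6726 / (0.55·0.6726 + 0.3·0.3274) ≈ 0.7902
After 'steady': P(storm) = 0.45·0.7902 / (0.45·0.7902 + 0.7·0.2098) ≈ 0.7077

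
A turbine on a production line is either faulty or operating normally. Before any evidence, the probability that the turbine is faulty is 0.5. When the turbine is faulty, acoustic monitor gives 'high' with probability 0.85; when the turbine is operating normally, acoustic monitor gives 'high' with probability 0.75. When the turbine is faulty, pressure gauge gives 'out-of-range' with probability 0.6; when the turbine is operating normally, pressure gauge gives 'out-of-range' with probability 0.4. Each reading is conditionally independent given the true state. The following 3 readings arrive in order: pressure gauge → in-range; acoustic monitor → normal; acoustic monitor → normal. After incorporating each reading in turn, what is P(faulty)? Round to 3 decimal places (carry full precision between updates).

Each posterior becomes the prior for the next update.
After pressure gauge='in-range': P(faulty) = 0.4·0.5000 / (0.4·0.5000 + 0.6·0.5000) ≈ 0.4000
After acoustic monitor='normal': P(faulty) = 0.15·0.4000 / (0.15·0.4000 + 0.25·0.6000) ≈ 0.2857
After acoustic monitor='normal': P(faulty) = 0.15·0.2857 / (0.15·0.2857 + 0.25·0.7143) ≈ 0.1935

0.194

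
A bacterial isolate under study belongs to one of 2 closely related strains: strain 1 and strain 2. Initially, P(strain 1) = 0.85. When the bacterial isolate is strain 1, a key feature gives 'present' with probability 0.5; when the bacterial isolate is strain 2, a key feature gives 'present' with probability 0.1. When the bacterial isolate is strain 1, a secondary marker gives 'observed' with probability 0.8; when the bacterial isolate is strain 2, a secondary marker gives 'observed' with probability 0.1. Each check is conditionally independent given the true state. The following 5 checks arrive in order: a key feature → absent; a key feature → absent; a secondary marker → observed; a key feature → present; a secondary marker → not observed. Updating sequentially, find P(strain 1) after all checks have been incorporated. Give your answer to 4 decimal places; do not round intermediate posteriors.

0.9396

After a key feature='absent': P(strain 1) = 0.5·0.8500 / (0.5·0.8500 + 0.9·0.1500) ≈ 0.7589
After a key feature='absent': P(strain 1) = 0.5·0.7589 / (0.5·0.7589 + 0.9·0.2411) ≈ 0.6362
After a secondary marker='observed': P(strain 1) = 0.8·0.6362 / (0.8·0.6362 + 0.1·0.3638) ≈ 0.9333
After a key feature='present': P(strain 1) = 0.5·0.9333 / (0.5·0.9333 + 0.1·0.0667) ≈ 0.9859
After a secondary marker='not observed': P(strain 1) = 0.2·0.9859 / (0.2·0.9859 + 0.9·0.0141) ≈ 0.9396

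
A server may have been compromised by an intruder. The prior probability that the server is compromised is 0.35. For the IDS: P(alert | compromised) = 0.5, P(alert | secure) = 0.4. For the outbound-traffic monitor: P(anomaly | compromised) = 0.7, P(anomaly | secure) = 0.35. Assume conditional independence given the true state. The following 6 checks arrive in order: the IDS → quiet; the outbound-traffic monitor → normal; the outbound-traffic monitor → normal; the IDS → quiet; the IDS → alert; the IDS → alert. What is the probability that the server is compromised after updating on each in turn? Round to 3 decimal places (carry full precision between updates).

Apply Bayes' rule sequentially, carrying P(compromised) forward.
After the IDS='quiet': P(compromised) = 0.5·0.3500 / (0.5·0.3500 + 0.6·0.6500) ≈ 0.3097
After the outbound-traffic monitor='normal': P(compromised) = 0.3·0.3097 / (0.3·0.3097 + 0.65·0.6903) ≈ 0.1716
After the outbound-traffic monitor='normal': P(compromised) = 0.3·0.1716 / (0.3·0.1716 + 0.65·0.8284) ≈ 0.0872
After the IDS='quiet': P(compromised) = 0.5·0.0872 / (0.5·0.0872 + 0.6·0.9128) ≈ 0.0738
After the IDS='alert': P(compromised) = 0.5·0.0738 / (0.5·0.0738 + 0.4·0.9262) ≈ 0.0906
After the IDS='alert': P(compromised) = 0.5·0.0906 / (0.5·0.0906 + 0.4·0.9094) ≈ 0.1107

0.111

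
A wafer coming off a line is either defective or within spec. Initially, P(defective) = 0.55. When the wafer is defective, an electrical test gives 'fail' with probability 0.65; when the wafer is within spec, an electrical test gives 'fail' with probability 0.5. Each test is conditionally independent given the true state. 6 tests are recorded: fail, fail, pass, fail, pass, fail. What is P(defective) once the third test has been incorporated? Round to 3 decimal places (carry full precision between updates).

After 'fail': P(defective) = 0.65·0.5500 / (0.65·0.5500 + 0.5·0.4500) ≈ 0.6137
After 'fail': P(defective) = 0.65·0.6137 / (0.65·0.6137 + 0.5·0.3863) ≈ 0.6738
After 'pass': P(defective) = 0.35·0.6738 / (0.35·0.6738 + 0.5·0.3262) ≈ 0.5912

0.591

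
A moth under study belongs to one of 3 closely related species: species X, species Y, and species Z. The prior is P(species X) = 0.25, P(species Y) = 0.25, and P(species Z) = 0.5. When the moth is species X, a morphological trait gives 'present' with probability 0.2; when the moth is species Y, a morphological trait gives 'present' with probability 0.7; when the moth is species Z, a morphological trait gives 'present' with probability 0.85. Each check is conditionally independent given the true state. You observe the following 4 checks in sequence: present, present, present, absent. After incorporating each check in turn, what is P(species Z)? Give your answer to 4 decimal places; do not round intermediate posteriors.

0.6276

After 'present': normaliser = 0.2·0.2500 + 0.7·0.2500 + 0.85·0.5000; P(species X) ≈ 0.0769, P(species Y) ≈ 0.2692, P(species Z) ≈ 0.6538
After 'present': normaliser = 0.2·0.0769 + 0.7·0.2692 + 0.85·0.6538; P(species X) ≈ 0.0203, P(species Y) ≈ 0.2481, P(species Z) ≈ 0.7316
After 'present': normaliser = 0.2·0.0203 + 0.7·0.2481 + 0.85·0.7316; P(species X) ≈ 0.0051, P(species Y) ≈ 0.2172, P(species Z) ≈ 0.7777
After 'absent': normaliser = 0.8·0.0051 + 0.3·0.2172 + 0.15·0.7777; P(species X) ≈ 0.0218, P(species Y) ≈ 0.3506, P(species Z) ≈ 0.6276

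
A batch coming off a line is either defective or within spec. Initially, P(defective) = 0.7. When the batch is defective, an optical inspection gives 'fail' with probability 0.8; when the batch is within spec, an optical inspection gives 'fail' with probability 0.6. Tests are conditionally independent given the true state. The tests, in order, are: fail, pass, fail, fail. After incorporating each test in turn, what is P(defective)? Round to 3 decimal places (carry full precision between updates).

After 'fail': P(defective) = 0.8·0.7000 / (0.8·0.7000 + 0.6·0.3000) ≈ 0.7568
After 'pass': P(defective) = 0.2·0.7568 / (0.2·0.7568 + 0.4·0.2432) ≈ 0.6087
After 'fail': P(defective) = 0.8·0.6087 / (0.8·0.6087 + 0.6·0.3913) ≈ 0.6747
After 'fail': P(defective) = 0.8·0.6747 / (0.8·0.6747 + 0.6·0.3253) ≈ 0.7344

0.734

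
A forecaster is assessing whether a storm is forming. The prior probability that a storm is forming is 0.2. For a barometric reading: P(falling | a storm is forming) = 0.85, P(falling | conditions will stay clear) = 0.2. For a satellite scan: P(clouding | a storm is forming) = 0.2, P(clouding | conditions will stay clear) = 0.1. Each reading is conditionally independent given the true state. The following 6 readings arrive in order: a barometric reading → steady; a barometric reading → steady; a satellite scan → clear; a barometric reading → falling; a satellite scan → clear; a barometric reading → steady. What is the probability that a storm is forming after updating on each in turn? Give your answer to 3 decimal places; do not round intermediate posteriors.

0.006

After a barometric reading='steady': P(storm) = 0.15·0.2000 / (0.15·0.2000 + 0.8·0.8000) ≈ 0.0448
After a barometric reading='steady': P(storm) = 0.15·0.0448 / (0.15·0.0448 + 0.8·0.9552) ≈ 0.0087
After a satellite scan='clear': P(storm) = 0.8·0.0087 / (0.8·0.0087 + 0.9·0.9913) ≈ 0.0078
After a barometric reading='falling': P(storm) = 0.85·0.0078 / (0.85·0.0078 + 0.2·0.9922) ≈ 0.0321
After a satellite scan='clear': P(storm) = 0.8·0.0321 / (0.8·0.0321 + 0.9·0.9679) ≈ 0.0287
After a barometric reading='steady': P(storm) = 0.15·0.0287 / (0.15·0.0287 + 0.8·0.9713) ≈ 0.0055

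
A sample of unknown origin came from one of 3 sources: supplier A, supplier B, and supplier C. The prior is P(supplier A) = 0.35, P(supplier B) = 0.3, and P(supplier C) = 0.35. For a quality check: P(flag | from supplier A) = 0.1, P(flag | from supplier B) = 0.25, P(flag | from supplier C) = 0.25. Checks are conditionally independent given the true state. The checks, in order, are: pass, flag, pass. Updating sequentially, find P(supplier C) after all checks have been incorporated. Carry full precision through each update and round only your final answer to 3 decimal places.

0.411

After 'pass': normaliser = 0.9·0.3500 + 0.75·0.3000 + 0.75·0.3500; P(supplier A) ≈ 0.3925, P(supplier B) ≈ 0.2804, P(supplier C) ≈ 0.3271
After 'flag': normaliser = 0.1·0.3925 + 0.25·0.2804 + 0.25·0.3271; P(supplier A) ≈ 0.2054, P(supplier B) ≈ 0.3667, P(supplier C) ≈ 0.4279
After 'pass': normaliser = 0.9·0.2054 + 0.75·0.3667 + 0.75·0.4279; P(supplier A) ≈ 0.2367, P(supplier B) ≈ 0.3523, P(supplier C) ≈ 0.4110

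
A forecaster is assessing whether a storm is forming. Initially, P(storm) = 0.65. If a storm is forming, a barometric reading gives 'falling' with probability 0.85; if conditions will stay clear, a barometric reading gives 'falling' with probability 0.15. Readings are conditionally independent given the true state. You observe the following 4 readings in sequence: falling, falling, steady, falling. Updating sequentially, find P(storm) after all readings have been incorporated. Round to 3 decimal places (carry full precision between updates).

0.984

After 'falling': P(storm) = 0.85·0.6500 / (0.85·0.6500 + 0.15·0.3500) ≈ 0.9132
After 'falling': P(storm) = 0.85·0.9132 / (0.85·0.9132 + 0.15·0.0868) ≈ 0.9835
After 'steady': P(storm) = 0.15·0.9835 / (0.15·0.9835 + 0.85·0.0165) ≈ 0.9132
After 'falling': P(storm) = 0.85·0.9132 / (0.85·0.9132 + 0.15·0.0868) ≈ 0.9835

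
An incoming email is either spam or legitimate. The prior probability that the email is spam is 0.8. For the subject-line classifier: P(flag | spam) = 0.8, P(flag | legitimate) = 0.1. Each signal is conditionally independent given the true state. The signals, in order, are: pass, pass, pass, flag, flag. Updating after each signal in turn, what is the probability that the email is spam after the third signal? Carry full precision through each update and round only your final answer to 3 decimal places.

Apply Bayes' rule sequentially, carrying P(spam) forward.
After 'pass': P(spam) = 0.2·0.8000 / (0.2·0.8000 + 0.9·0.2000) ≈ 0.4706
After 'pass': P(spam) = 0.2·0.4706 / (0.2·0.4706 + 0.9·0.5294) ≈ 0.1649
After 'pass': P(spam) = 0.2·0.1649 / (0.2·0.1649 + 0.9·0.8351) ≈ 0.0420

0.042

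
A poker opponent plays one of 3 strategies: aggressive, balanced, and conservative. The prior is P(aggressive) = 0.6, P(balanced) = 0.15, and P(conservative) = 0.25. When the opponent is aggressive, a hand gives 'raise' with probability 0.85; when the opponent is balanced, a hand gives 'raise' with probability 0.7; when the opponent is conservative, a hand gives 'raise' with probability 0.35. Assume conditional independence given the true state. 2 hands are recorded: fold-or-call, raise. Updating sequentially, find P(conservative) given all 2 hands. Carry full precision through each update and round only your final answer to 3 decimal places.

Apply Bayes' rule sequentially, carrying P(conservative) forward.
After 'fold-or-call': normaliser = 0.15·0.6000 + 0.3·0.1500 + 0.65·0.2500; P(aggressive) ≈ 0.3025, P(balanced) ≈ 0.1513, P(conservative) ≈ 0.5462
After 'raise': normaliser = 0.85·0.3025 + 0.7·0.1513 + 0.35·0.5462; P(aggressive) ≈ 0.4640, P(balanced) ≈ 0.1911, P(conservative) ≈ 0.3450

0.345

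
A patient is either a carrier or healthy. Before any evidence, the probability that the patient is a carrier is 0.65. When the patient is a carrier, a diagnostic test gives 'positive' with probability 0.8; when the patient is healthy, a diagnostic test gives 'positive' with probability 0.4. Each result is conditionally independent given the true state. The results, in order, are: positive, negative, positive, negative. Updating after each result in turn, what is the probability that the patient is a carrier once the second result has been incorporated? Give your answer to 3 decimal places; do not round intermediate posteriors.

0.553

After 'positive': P(carrier) = 0.8·0.6500 / (0.8·0.6500 + 0.4·0.3500) ≈ 0.7879
After 'negative': P(carrier) = 0.2·0.7879 / (0.2·0.7879 + 0.6·0.2121) ≈ 0.5532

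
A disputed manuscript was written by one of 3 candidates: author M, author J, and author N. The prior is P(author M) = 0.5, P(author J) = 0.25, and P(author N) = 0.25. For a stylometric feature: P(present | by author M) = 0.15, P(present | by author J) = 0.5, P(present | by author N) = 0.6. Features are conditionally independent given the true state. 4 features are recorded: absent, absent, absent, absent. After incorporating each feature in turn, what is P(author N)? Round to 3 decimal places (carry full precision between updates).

Each posterior becomes the prior for the next update.
After 'absent': normaliser = 0.85·0.5000 + 0.5·0.2500 + 0.4·0.2500; P(author M) ≈ 0.6538, P(author J) ≈ 0.1923, P(author N) ≈ 0.1538
After 'absent': normaliser = 0.85·0.6538 + 0.5·0.1923 + 0.4·0.1538; P(author M) ≈ 0.7790, P(author J) ≈ 0.1348, P(author N) ≈ 0.0863
After 'absent': normaliser = 0.85·0.7790 + 0.5·0.1348 + 0.4·0.0863; P(author M) ≈ 0.8666, P(author J) ≈ 0.0882, P(author N) ≈ 0.0452
After 'absent': normaliser = 0.85·0.8666 + 0.5·0.0882 + 0.4·0.0452; P(author M) ≈ 0.9222, P(author J) ≈ 0.0552, P(author N) ≈ 0.0226

0.023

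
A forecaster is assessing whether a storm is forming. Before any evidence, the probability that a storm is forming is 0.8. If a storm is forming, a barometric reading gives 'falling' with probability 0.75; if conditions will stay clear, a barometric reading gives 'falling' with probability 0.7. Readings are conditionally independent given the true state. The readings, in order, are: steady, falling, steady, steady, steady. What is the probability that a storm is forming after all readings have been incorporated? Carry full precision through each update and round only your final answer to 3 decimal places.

0.674

Each posterior becomes the prior for the next update.
After 'steady': P(storm) = 0.25·0.8000 / (0.25·0.8000 + 0.3·0.2000) ≈ 0.7692
After 'falling': P(storm) = 0.75·0.7692 / (0.75·0.7692 + 0.7·0.2308) ≈ 0.7812
After 'steady': P(storm) = 0.25·0.7812 / (0.25·0.7812 + 0.3·0.2188) ≈ 0.7485
After 'steady': P(storm) = 0.25·0.7485 / (0.25·0.7485 + 0.3·0.2515) ≈ 0.7127
After 'steady': P(storm) = 0.25·0.7127 / (0.25·0.7127 + 0.3·0.2873) ≈ 0.6739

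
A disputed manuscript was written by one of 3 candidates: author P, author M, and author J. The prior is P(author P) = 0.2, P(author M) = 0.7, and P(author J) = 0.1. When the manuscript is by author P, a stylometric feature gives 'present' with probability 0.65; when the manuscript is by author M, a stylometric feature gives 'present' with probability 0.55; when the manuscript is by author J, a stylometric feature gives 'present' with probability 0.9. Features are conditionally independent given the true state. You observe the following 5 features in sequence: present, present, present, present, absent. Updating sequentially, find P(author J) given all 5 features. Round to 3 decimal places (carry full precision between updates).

0.137

Apply Bayes' rule sequentially, carrying P(author J) forward.
After 'present': normaliser = 0.65·0.2000 + 0.55·0.7000 + 0.9·0.1000; P(author P) ≈ 0.2149, P(author M) ≈ 0.6364, P(author J) ≈ 0.1488
After 'present': normaliser = 0.65·0.2149 + 0.55·0.6364 + 0.9·0.1488; P(author P) ≈ 0.2240, P(author M) ≈ 0.5613, P(author J) ≈ 0.2147
After 'present': normaliser = 0.65·0.2240 + 0.55·0.5613 + 0.9·0.2147; P(author P) ≈ 0.2248, P(author M) ≈ 0.4767, P(author J) ≈ 0.2984
After 'present': normaliser = 0.65·0.2248 + 0.55·0.4767 + 0.9·0.2984; P(author P) ≈ 0.2159, P(author M) ≈ 0.3874, P(author J) ≈ 0.3968
After 'absent': normaliser = 0.35·0.2159 + 0.45·0.3874 + 0.1·0.3968; P(author P) ≈ 0.2610, P(author M) ≈ 0.6020, P(author J) ≈ 0.1370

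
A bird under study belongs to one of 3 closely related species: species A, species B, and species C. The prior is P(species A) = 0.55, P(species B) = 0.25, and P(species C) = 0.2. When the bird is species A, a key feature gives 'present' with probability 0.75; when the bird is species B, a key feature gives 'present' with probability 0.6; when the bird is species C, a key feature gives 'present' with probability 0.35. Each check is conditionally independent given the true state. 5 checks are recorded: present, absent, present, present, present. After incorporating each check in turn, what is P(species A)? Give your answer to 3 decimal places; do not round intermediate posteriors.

After 'present': normaliser = 0.75·0.5500 + 0.6·0.2500 + 0.35·0.2000; P(species A) ≈ 0.6522, P(species B) ≈ 0.2372, P(species C) ≈ 0.1107
After 'absent': normaliser = 0.25·0.6522 + 0.4·0.2372 + 0.65·0.1107; P(species A) ≈ 0.4943, P(species B) ≈ 0.2876, P(species C) ≈ 0.2181
After 'present': normaliser = 0.75·0.4943 + 0.6·0.2876 + 0.35·0.2181; P(species A) ≈ 0.5983, P(species B) ≈ 0.2785, P(species C) ≈ 0.1232
After 'present': normaliser = 0.75·0.5983 + 0.6·0.2785 + 0.35·0.1232; P(species A) ≈ 0.6810, P(species B) ≈ 0.2536, P(species C) ≈ 0.0654
After 'present': normaliser = 0.75·0.6810 + 0.6·0.2536 + 0.35·0.0654; P(species A) ≈ 0.7448, P(species B) ≈ 0.2219, P(species C) ≈ 0.0334

0.745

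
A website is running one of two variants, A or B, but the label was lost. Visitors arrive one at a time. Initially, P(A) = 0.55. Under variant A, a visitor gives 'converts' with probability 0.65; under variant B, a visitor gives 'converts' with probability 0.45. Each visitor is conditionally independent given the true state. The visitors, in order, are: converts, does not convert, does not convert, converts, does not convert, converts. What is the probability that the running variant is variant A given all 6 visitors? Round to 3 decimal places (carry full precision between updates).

0.487

Apply Bayes' rule sequentially, carrying P(A) forward.
After 'converts': P(A) = 0.65·0.5500 / (0.65·0.5500 + 0.45·0.4500) ≈ 0.6384
After 'does not convert': P(A) = 0.35·0.6384 / (0.35·0.6384 + 0.55·0.3616) ≈ 0.5291
After 'does not convert': P(A) = 0.35·0.5291 / (0.35·0.5291 + 0.55·0.4709) ≈ 0.4169
After 'converts': P(A) = 0.65·0.4169 / (0.65·0.4169 + 0.45·0.5831) ≈ 0.5080
After 'does not convert': P(A) = 0.35·0.5080 / (0.35·0.5080 + 0.55·0.4920) ≈ 0.3966
After 'converts': P(A) = 0.65·0.3966 / (0.65·0.3966 + 0.45·0.6034) ≈ 0.4870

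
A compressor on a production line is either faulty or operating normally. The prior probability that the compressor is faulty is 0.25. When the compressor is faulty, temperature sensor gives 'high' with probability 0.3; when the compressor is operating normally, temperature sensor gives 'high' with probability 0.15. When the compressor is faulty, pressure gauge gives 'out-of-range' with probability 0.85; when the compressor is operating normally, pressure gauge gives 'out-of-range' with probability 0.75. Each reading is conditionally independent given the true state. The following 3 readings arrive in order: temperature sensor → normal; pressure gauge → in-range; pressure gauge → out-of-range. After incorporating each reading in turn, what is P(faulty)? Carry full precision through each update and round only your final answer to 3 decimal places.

After temperature sensor='normal': P(faulty) = 0.7·0.2500 / (0.7·0.2500 + 0.85·0.7500) ≈ 0.2154
After pressure gauge='in-range': P(faulty) = 0.15·0.2154 / (0.15·0.2154 + 0.25·0.7846) ≈ 0.1414
After pressure gauge='out-of-range': P(faulty) = 0.85·0.1414 / (0.85·0.1414 + 0.75·0.8586) ≈ 0.1573

0.157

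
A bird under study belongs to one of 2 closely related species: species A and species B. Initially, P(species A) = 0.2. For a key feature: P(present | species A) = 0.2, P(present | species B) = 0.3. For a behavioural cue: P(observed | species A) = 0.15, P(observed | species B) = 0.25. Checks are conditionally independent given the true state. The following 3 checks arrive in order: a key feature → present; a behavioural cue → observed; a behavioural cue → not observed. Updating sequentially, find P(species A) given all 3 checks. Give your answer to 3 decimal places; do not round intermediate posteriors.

Apply Bayes' rule sequentially, carrying P(species A) forward.
After a key feature='present': P(species A) = 0.2·0.2000 / (0.2·0.2000 + 0.3·0.8000) ≈ 0.1429
After a behavioural cue='observed': P(species A) = 0.15·0.1429 / (0.15·0.1429 + 0.25·0.8571) ≈ 0.0909
After a behavioural cue='not observed': P(species A) = 0.85·0.0909 / (0.85·0.0909 + 0.75·0.9091) ≈ 0.1018

0.102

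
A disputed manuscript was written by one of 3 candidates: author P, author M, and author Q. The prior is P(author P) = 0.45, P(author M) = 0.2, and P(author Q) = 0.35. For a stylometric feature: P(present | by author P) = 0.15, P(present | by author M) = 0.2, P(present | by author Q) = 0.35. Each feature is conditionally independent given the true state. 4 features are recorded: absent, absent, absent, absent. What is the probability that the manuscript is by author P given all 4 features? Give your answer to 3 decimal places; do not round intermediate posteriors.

0.619

After 'absent': normaliser = 0.85·0.4500 + 0.8·0.2000 + 0.65·0.3500; P(author P) ≈ 0.4968, P(author M) ≈ 0.2078, P(author Q) ≈ 0.2955
After 'absent': normaliser = 0.85·0.4968 + 0.8·0.2078 + 0.65·0.2955; P(author P) ≈ 0.5410, P(author M) ≈ 0.2130, P(author Q) ≈ 0.2460
After 'absent': normaliser = 0.85·0.5410 + 0.8·0.2130 + 0.65·0.2460; P(author P) ≈ 0.5820, P(author M) ≈ 0.2156, P(author Q) ≈ 0.2024
After 'absent': normaliser = 0.85·0.5820 + 0.8·0.2156 + 0.65·0.2024; P(author P) ≈ 0.6193, P(author M) ≈ 0.2160, P(author Q) ≈ 0.1647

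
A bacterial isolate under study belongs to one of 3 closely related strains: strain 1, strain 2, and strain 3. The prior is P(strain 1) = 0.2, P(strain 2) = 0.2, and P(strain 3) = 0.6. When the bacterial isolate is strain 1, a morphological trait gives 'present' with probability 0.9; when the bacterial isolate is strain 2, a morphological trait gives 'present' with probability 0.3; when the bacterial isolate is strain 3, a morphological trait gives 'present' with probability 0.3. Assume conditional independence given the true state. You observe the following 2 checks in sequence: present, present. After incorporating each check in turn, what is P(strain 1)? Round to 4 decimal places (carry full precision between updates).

0.6923

After 'present': normaliser = 0.9·0.2000 + 0.3·0.2000 + 0.3·0.6000; P(strain 1) ≈ 0.4286, P(strain 2) ≈ 0.1429, P(strain 3) ≈ 0.4286
After 'present': normaliser = 0.9·0.4286 + 0.3·0.1429 + 0.3·0.4286; P(strain 1) ≈ 0.6923, P(strain 2) ≈ 0.0769, P(strain 3) ≈ 0.2308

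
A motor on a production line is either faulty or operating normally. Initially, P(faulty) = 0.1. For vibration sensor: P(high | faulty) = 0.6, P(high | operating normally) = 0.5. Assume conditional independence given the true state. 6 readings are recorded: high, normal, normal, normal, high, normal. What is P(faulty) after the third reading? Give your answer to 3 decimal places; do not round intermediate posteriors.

0.079

After 'high': P(faulty) = 0.6·0.1000 / (0.6·0.1000 + 0.5·0.9000) ≈ 0.1176
After 'normal': P(faulty) = 0.4·0.1176 / (0.4·0.1176 + 0.5·0.8824) ≈ 0.0964
After 'normal': P(faulty) = 0.4·0.0964 / (0.4·0.0964 + 0.5·0.9036) ≈ 0.0786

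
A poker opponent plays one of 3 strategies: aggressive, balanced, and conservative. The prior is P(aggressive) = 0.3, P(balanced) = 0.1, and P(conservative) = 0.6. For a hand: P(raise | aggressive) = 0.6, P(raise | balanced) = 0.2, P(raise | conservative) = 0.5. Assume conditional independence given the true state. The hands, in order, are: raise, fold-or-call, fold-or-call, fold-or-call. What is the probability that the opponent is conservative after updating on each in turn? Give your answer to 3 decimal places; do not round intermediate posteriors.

Apply Bayes' rule sequentially, carrying P(conservative) forward.
After 'raise': normaliser = 0.6·0.3000 + 0.2·0.1000 + 0.5·0.6000; P(aggressive) ≈ 0.3600, P(balanced) ≈ 0.0400, P(conservative) ≈ 0.6000
After 'fold-or-call': normaliser = 0.4·0.3600 + 0.8·0.0400 + 0.5·0.6000; P(aggressive) ≈ 0.3025, P(balanced) ≈ 0.0672, P(conservative) ≈ 0.6303
After 'fold-or-call': normaliser = 0.4·0.3025 + 0.8·0.0672 + 0.5·0.6303; P(aggressive) ≈ 0.2470, P(balanced) ≈ 0.1098, P(conservative) ≈ 0.6432
After 'fold-or-call': normaliser = 0.4·0.2470 + 0.8·0.1098 + 0.5·0.6432; P(aggressive) ≈ 0.1944, P(balanced) ≈ 0.1728, P(conservative) ≈ 0.6328

0.633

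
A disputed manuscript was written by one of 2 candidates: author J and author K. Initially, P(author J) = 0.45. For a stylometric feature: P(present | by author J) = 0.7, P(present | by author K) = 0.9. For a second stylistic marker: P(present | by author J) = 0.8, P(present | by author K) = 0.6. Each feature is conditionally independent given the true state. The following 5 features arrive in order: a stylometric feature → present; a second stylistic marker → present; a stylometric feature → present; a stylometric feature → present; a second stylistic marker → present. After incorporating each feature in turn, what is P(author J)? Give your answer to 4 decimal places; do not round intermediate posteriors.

0.4063

Apply Bayes' rule sequentially, carrying P(author J) forward.
After a stylometric feature='present': P(author J) = 0.7·0.4500 / (0.7·0.4500 + 0.9·0.5500) ≈ 0.3889
After a second stylistic marker='present': P(author J) = 0.8·0.3889 / (0.8·0.3889 + 0.6·0.6111) ≈ 0.4590
After a stylometric feature='present': P(author J) = 0.7·0.4590 / (0.7·0.4590 + 0.9·0.5410) ≈ 0.3976
After a stylometric feature='present': P(author J) = 0.7·0.3976 / (0.7·0.3976 + 0.9·0.6024) ≈ 0.3392
After a second stylistic marker='present': P(author J) = 0.8·0.3392 / (0.8·0.3392 + 0.6·0.6608) ≈ 0.4063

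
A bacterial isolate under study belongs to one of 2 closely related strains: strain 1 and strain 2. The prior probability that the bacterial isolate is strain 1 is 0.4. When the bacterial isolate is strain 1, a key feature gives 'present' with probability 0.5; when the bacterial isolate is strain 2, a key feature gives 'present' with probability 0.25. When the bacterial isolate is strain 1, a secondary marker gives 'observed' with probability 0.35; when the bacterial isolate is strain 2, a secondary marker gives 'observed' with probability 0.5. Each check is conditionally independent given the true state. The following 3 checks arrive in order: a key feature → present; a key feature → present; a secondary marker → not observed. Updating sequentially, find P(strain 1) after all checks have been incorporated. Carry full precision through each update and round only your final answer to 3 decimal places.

After a key feature='present': P(strain 1) = 0.5·0.4000 / (0.5·0.4000 + 0.25·0.6000) ≈ 0.5714
After a key feature='present': P(strain 1) = 0.5·0.5714 / (0.5·0.5714 + 0.25·0.4286) ≈ 0.7273
After a secondary marker='not observed': P(strain 1) = 0.65·0.7273 / (0.65·0.7273 + 0.5·0.2727) ≈ 0.7761

0.776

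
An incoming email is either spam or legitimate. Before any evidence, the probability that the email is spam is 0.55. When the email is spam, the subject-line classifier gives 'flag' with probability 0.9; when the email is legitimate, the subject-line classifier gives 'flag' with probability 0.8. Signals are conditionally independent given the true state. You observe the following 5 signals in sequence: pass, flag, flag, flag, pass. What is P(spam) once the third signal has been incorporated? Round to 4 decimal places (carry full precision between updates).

0.4361

Each posterior becomes the prior for the next update.
After 'pass': P(spam) = 0.1·0.5500 / (0.1·0.5500 + 0.2·0.4500) ≈ 0.3793
After 'flag': P(spam) = 0.9·0.3793 / (0.9·0.3793 + 0.8·0.6207) ≈ 0.4074
After 'flag': P(spam) = 0.9·0.4074 / (0.9·0.4074 + 0.8·0.5926) ≈ 0.4361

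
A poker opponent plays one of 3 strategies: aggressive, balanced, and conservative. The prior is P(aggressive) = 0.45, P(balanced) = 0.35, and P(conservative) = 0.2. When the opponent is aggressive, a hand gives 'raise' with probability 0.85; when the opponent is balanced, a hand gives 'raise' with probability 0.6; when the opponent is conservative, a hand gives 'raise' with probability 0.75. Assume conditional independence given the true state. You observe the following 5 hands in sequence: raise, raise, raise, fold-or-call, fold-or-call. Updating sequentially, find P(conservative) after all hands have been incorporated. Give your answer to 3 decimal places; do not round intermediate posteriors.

0.224

After 'raise': normaliser = 0.85·0.4500 + 0.6·0.3500 + 0.75·0.2000; P(aggressive) ≈ 0.5152, P(balanced) ≈ 0.2828, P(conservative) ≈ 0.2020
After 'raise': normaliser = 0.85·0.5152 + 0.6·0.2828 + 0.75·0.2020; P(aggressive) ≈ 0.5768, P(balanced) ≈ 0.2236, P(conservative) ≈ 0.1996
After 'raise': normaliser = 0.85·0.5768 + 0.6·0.2236 + 0.75·0.1996; P(aggressive) ≈ 0.6334, P(balanced) ≈ 0.1733, P(conservative) ≈ 0.1934
After 'fold-or-call': normaliser = 0.15·0.6334 + 0.4·0.1733 + 0.25·0.1934; P(aggressive) ≈ 0.4468, P(balanced) ≈ 0.3259, P(conservative) ≈ 0.2273
After 'fold-or-call': normaliser = 0.15·0.4468 + 0.4·0.3259 + 0.25·0.2273; P(aggressive) ≈ 0.2636, P(balanced) ≈ 0.5128, P(conservative) ≈ 0.2236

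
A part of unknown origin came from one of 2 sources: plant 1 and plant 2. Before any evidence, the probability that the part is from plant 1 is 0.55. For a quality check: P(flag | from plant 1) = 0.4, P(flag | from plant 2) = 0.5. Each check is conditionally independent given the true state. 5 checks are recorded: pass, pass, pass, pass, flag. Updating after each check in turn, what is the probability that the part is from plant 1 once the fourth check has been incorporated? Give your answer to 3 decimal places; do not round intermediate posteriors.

After 'pass': P(plant 1) = 0.6·0.5500 / (0.6·0.5500 + 0.5·0.4500) ≈ 0.5946
After 'pass': P(plant 1) = 0.6·0.5946 / (0.6·0.5946 + 0.5·0.4054) ≈ 0.6377
After 'pass': P(plant 1) = 0.6·0.6377 / (0.6·0.6377 + 0.5·0.3623) ≈ 0.6787
After 'pass': P(plant 1) = 0.6·0.6787 / (0.6·0.6787 + 0.5·0.3213) ≈ 0.7171

0.717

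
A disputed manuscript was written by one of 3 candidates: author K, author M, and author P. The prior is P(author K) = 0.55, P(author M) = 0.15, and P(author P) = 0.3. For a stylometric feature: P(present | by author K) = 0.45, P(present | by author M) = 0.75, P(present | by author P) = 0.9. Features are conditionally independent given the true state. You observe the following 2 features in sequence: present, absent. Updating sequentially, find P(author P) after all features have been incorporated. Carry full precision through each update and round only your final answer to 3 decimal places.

Apply Bayes' rule sequentially, carrying P(author P) forward.
After 'present': normaliser = 0.45·0.5500 + 0.75·0.1500 + 0.9·0.3000; P(author K) ≈ 0.3929, P(author M) ≈ 0.1786, P(author P) ≈ 0.4286
After 'absent': normaliser = 0.55·0.3929 + 0.25·0.1786 + 0.1·0.4286; P(author K) ≈ 0.7118, P(author M) ≈ 0.1471, P(author P) ≈ 0.1412

0.141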